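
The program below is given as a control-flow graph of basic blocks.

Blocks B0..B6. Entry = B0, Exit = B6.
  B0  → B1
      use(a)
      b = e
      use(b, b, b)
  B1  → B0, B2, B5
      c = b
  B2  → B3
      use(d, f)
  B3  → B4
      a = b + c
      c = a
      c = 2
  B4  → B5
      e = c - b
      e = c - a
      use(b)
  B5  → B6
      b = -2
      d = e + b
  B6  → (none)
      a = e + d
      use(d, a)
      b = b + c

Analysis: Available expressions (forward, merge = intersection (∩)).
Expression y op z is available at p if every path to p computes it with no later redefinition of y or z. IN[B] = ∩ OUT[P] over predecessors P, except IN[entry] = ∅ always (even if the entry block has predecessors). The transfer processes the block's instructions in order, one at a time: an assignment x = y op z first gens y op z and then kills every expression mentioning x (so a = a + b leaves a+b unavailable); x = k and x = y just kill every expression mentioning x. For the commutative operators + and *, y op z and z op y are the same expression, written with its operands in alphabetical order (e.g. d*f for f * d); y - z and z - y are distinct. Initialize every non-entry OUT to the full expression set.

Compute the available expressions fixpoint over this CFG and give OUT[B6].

Per-block solution:
  B0:   IN={}   OUT={}
  B1:   IN={}   OUT={}
  B2:   IN={}   OUT={}
  B3:   IN={}   OUT={}
  B4:   IN={}   OUT={c-a, c-b}
  B5:   IN={}   OUT={b+e}
  B6:   IN={b+e}   OUT={d+e}

Merge at B6: IN[B6] = OUT[B5] = {b+e}
Applying B6's transfer function to that IN value gives OUT[B6] (row B6 above).

Answer: {d+e}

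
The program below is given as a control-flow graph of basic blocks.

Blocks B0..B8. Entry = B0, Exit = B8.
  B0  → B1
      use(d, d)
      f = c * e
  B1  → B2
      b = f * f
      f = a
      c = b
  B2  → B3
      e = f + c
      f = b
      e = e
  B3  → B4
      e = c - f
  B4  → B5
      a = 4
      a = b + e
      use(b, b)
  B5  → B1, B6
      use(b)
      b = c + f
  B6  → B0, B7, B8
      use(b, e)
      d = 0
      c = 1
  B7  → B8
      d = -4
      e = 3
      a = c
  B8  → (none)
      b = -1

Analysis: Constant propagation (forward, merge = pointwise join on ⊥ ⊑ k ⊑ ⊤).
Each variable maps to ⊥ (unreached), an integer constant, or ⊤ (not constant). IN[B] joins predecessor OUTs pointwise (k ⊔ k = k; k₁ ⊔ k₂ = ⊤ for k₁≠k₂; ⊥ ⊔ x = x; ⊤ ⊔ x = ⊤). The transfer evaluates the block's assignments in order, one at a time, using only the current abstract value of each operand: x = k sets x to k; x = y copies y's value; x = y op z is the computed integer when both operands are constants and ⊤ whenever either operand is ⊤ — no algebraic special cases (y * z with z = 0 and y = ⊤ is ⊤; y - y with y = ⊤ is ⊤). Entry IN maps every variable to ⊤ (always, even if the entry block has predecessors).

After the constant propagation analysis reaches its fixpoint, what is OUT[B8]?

Answer: {a: ⊤, b: -1, c: 1, d: ⊤, e: ⊤, f: ⊤}

Working:
Fixpoint table:
  B0:   IN=(all ⊤)   OUT=(all ⊤)
  B1:   IN=(all ⊤)   OUT=(all ⊤)
  B2:   IN=(all ⊤)   OUT=(all ⊤)
  B3:   IN=(all ⊤)   OUT=(all ⊤)
  B4:   IN=(all ⊤)   OUT=(all ⊤)
  B5:   IN=(all ⊤)   OUT=(all ⊤)
  B6:   IN=(all ⊤)   OUT={c:1, d:0; rest ⊤}
  B7:   IN={c:1, d:0; rest ⊤}   OUT={a:1, c:1, d:-4, e:3; rest ⊤}
  B8:   IN={c:1; rest ⊤}   OUT={b:-1, c:1; rest ⊤}

Merge at B8: IN[B8] = OUT[B6] ⊔ OUT[B7] = {a: ⊤, b: ⊤, c: 1, d: ⊤, e: ⊤, f: ⊤}
Applying B8's transfer function to that IN value gives OUT[B8] (row B8 above).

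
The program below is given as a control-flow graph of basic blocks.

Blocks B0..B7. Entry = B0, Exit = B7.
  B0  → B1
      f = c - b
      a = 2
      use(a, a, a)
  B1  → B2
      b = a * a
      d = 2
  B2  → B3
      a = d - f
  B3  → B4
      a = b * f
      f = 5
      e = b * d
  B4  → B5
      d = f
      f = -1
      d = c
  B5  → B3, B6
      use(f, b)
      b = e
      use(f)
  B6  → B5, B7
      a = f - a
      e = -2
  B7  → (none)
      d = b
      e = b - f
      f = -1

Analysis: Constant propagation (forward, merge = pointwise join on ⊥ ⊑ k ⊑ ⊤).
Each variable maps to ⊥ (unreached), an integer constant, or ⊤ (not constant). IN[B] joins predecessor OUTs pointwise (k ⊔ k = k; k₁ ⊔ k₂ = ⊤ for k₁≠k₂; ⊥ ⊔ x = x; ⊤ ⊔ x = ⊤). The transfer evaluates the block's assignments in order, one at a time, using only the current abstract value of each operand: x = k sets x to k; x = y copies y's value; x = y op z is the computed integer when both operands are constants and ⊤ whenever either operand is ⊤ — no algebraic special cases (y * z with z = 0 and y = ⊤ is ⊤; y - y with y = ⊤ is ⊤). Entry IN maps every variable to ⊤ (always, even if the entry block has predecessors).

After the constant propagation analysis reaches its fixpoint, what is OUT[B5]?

Converged values:
  B0:   IN=(all ⊤)   OUT={a:2; rest ⊤}
  B1:   IN={a:2; rest ⊤}   OUT={a:2, b:4, d:2; rest ⊤}
  B2:   IN={a:2, b:4, d:2; rest ⊤}   OUT={b:4, d:2; rest ⊤}
  B3:   IN=(all ⊤)   OUT={f:5; rest ⊤}
  B4:   IN={f:5; rest ⊤}   OUT={f:-1; rest ⊤}
  B5:   IN={f:-1; rest ⊤}   OUT={f:-1; rest ⊤}
  B6:   IN={f:-1; rest ⊤}   OUT={e:-2, f:-1; rest ⊤}
  B7:   IN={e:-2, f:-1; rest ⊤}   OUT={f:-1; rest ⊤}

Merge at B5: IN[B5] = OUT[B4] ⊔ OUT[B6] = {a: ⊤, b: ⊤, c: ⊤, d: ⊤, e: ⊤, f: -1}
Applying B5's transfer function to that IN value gives OUT[B5] (row B5 above).

Answer: {a: ⊤, b: ⊤, c: ⊤, d: ⊤, e: ⊤, f: -1}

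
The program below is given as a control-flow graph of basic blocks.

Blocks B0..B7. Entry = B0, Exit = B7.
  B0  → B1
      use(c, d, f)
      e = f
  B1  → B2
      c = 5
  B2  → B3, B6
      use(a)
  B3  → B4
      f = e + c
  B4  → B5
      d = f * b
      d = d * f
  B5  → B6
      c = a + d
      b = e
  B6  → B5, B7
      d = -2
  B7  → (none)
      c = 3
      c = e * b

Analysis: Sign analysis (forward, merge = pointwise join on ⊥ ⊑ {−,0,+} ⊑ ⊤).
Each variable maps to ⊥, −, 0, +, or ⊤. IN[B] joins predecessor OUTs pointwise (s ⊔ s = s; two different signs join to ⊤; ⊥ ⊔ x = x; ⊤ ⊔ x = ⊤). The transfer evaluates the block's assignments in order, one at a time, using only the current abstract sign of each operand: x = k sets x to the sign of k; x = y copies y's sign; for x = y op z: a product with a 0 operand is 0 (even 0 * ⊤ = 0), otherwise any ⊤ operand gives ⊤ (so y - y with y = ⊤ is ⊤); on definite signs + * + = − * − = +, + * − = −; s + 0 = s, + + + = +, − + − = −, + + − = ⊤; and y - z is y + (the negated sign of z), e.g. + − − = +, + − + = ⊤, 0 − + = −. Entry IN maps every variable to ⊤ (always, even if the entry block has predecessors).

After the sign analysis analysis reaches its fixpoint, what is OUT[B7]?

Per-block solution:
  B0: | IN=(all ⊤) | OUT=(all ⊤)
  B1: | IN=(all ⊤) | OUT={c:+; rest ⊤}
  B2: | IN={c:+; rest ⊤} | OUT={c:+; rest ⊤}
  B3: | IN={c:+; rest ⊤} | OUT={c:+; rest ⊤}
  B4: | IN={c:+; rest ⊤} | OUT={c:+; rest ⊤}
  B5: | IN=(all ⊤) | OUT=(all ⊤)
  B6: | IN=(all ⊤) | OUT={d:-; rest ⊤}
  B7: | IN={d:-; rest ⊤} | OUT={d:-; rest ⊤}

Merge at B7: IN[B7] = OUT[B6] = {a: ⊤, b: ⊤, c: ⊤, d: -, e: ⊤, f: ⊤}
Applying B7's transfer function to that IN value gives OUT[B7] (row B7 above).

Answer: {a: ⊤, b: ⊤, c: ⊤, d: -, e: ⊤, f: ⊤}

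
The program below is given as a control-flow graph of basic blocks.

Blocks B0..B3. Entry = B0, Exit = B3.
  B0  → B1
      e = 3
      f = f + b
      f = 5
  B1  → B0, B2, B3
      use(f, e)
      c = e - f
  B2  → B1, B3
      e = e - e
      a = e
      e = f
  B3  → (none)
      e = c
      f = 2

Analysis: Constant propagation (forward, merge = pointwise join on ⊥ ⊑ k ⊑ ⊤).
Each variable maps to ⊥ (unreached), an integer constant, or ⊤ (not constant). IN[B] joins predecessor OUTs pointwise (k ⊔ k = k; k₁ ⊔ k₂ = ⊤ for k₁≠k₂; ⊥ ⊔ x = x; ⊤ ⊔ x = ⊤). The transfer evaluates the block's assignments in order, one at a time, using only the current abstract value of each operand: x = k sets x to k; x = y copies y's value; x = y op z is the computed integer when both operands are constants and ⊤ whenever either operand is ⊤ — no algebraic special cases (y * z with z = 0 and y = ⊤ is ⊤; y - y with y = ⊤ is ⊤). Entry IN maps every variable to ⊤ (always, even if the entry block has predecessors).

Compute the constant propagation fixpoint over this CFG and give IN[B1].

Answer: {a: ⊤, b: ⊤, c: ⊤, d: ⊤, e: ⊤, f: 5}

Working:
Fixpoint table:
  B0: | IN=(all ⊤) | OUT={e:3, f:5; rest ⊤}
  B1: | IN={f:5; rest ⊤} | OUT={f:5; rest ⊤}
  B2: | IN={f:5; rest ⊤} | OUT={e:5, f:5; rest ⊤}
  B3: | IN={f:5; rest ⊤} | OUT={f:2; rest ⊤}

Merge at B1: IN[B1] = OUT[B0] ⊔ OUT[B2] = {a: ⊤, b: ⊤, c: ⊤, d: ⊤, e: ⊤, f: 5}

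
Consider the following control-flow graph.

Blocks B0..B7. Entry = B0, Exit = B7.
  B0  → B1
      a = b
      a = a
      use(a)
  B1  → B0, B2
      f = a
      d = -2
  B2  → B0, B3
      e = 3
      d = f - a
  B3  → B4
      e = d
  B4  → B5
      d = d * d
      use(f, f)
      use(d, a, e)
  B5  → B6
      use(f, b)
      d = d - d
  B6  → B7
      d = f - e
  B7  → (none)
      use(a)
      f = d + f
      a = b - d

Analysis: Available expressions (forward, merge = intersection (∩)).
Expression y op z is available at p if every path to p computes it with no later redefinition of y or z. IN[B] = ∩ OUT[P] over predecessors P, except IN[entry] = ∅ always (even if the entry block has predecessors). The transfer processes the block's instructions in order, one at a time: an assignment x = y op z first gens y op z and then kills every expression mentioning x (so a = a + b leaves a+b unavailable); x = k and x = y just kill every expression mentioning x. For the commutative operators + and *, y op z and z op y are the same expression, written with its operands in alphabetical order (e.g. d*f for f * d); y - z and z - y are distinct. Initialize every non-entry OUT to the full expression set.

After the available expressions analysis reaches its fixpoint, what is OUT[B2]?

Answer: {f-a}

Derivation:
Per-block solution:
  B0:   IN={}   OUT={}
  B1:   IN={}   OUT={}
  B2:   IN={}   OUT={f-a}
  B3:   IN={f-a}   OUT={f-a}
  B4:   IN={f-a}   OUT={f-a}
  B5:   IN={f-a}   OUT={f-a}
  B6:   IN={f-a}   OUT={f-a, f-e}
  B7:   IN={f-a, f-e}   OUT={b-d}

Merge at B2: IN[B2] = OUT[B1] = {}
Applying B2's transfer function to that IN value gives OUT[B2] (row B2 above).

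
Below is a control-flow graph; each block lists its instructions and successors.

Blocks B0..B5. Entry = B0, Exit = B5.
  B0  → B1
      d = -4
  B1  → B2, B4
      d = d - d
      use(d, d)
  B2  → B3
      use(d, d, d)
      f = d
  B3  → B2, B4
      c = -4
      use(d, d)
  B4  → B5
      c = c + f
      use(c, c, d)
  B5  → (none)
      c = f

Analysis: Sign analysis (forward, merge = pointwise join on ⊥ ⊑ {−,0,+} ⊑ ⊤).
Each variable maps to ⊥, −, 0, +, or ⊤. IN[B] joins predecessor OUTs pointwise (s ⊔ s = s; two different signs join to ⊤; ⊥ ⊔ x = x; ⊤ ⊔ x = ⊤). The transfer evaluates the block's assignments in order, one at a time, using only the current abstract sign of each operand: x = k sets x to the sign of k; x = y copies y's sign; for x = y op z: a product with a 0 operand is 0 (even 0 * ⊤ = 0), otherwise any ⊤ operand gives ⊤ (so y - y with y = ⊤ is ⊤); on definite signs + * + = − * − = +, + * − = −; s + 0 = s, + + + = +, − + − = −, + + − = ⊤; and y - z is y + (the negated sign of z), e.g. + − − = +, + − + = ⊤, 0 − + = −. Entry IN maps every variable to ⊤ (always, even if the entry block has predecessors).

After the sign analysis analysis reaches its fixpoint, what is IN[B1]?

Answer: {a: ⊤, b: ⊤, c: ⊤, d: -, e: ⊤, f: ⊤}

Working:
Converged values:
  B0:  IN=(all ⊤)  OUT={d:-; rest ⊤}
  B1:  IN={d:-; rest ⊤}  OUT=(all ⊤)
  B2:  IN=(all ⊤)  OUT=(all ⊤)
  B3:  IN=(all ⊤)  OUT={c:-; rest ⊤}
  B4:  IN=(all ⊤)  OUT=(all ⊤)
  B5:  IN=(all ⊤)  OUT=(all ⊤)

Merge at B1: IN[B1] = OUT[B0] = {a: ⊤, b: ⊤, c: ⊤, d: -, e: ⊤, f: ⊤}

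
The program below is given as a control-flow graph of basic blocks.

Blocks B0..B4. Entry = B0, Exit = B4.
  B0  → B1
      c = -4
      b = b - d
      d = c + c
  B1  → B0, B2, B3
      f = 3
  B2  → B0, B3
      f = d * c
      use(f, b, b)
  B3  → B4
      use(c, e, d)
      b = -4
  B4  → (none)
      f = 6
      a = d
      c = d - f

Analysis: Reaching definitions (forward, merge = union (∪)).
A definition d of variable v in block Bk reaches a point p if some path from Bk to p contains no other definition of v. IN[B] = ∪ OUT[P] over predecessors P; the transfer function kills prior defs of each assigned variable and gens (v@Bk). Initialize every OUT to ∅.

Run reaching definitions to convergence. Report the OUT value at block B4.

Fixpoint table:
  B0: | IN={b@B0, c@B0, d@B0, f@B1, f@B2} | OUT={b@B0, c@B0, d@B0, f@B1, f@B2}
  B1: | IN={b@B0, c@B0, d@B0, f@B1, f@B2} | OUT={b@B0, c@B0, d@B0, f@B1}
  B2: | IN={b@B0, c@B0, d@B0, f@B1} | OUT={b@B0, c@B0, d@B0, f@B2}
  B3: | IN={b@B0, c@B0, d@B0, f@B1, f@B2} | OUT={b@B3, c@B0, d@B0, f@B1, f@B2}
  B4: | IN={b@B3, c@B0, d@B0, f@B1, f@B2} | OUT={a@B4, b@B3, c@B4, d@B0, f@B4}

Merge at B4: IN[B4] = OUT[B3] = {b@B3, c@B0, d@B0, f@B1, f@B2}
Applying B4's transfer function to that IN value gives OUT[B4] (row B4 above).

Answer: {a@B4, b@B3, c@B4, d@B0, f@B4}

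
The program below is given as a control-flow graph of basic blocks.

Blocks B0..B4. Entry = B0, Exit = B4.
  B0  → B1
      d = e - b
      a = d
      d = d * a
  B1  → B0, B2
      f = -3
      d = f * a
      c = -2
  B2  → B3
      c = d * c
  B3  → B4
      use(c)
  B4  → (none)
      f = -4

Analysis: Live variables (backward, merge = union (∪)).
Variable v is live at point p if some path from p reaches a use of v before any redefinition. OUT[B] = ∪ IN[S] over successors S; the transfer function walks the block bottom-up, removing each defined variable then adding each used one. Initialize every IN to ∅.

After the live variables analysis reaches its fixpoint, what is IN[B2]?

Answer: {c, d}

Working:
Fixpoint table:
  B0: | IN={b, e} | OUT={a, b, e}
  B1: | IN={a, b, e} | OUT={b, c, d, e}
  B2: | IN={c, d} | OUT={c}
  B3: | IN={c} | OUT={}
  B4: | IN={} | OUT={}

Merge at B2: OUT[B2] = IN[B3] = {c}
Applying B2's transfer function to that OUT value gives IN[B2] (row B2 above).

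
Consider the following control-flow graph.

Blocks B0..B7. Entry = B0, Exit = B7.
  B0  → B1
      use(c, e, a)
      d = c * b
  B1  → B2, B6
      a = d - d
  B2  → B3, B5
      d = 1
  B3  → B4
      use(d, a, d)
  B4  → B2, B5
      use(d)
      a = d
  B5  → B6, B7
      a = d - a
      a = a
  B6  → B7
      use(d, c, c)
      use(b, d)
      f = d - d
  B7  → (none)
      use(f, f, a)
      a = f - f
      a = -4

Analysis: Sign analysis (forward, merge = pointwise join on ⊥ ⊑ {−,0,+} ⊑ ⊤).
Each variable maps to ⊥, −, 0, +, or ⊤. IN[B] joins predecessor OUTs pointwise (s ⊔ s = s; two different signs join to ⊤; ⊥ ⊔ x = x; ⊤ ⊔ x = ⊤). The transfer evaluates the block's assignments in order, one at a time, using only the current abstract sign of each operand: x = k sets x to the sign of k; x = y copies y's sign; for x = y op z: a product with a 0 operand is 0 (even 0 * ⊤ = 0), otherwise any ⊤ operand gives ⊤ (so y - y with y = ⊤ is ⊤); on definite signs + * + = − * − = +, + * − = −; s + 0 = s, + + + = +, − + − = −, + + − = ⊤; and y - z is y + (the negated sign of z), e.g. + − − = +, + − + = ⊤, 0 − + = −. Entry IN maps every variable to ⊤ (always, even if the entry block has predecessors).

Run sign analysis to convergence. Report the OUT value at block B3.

Per-block solution:
  B0:  IN=(all ⊤)  OUT=(all ⊤)
  B1:  IN=(all ⊤)  OUT=(all ⊤)
  B2:  IN=(all ⊤)  OUT={d:+; rest ⊤}
  B3:  IN={d:+; rest ⊤}  OUT={d:+; rest ⊤}
  B4:  IN={d:+; rest ⊤}  OUT={a:+, d:+; rest ⊤}
  B5:  IN={d:+; rest ⊤}  OUT={d:+; rest ⊤}
  B6:  IN=(all ⊤)  OUT=(all ⊤)
  B7:  IN=(all ⊤)  OUT={a:-; rest ⊤}

Merge at B3: IN[B3] = OUT[B2] = {a: ⊤, b: ⊤, c: ⊤, d: +, e: ⊤, f: ⊤}
Applying B3's transfer function to that IN value gives OUT[B3] (row B3 above).

Answer: {a: ⊤, b: ⊤, c: ⊤, d: +, e: ⊤, f: ⊤}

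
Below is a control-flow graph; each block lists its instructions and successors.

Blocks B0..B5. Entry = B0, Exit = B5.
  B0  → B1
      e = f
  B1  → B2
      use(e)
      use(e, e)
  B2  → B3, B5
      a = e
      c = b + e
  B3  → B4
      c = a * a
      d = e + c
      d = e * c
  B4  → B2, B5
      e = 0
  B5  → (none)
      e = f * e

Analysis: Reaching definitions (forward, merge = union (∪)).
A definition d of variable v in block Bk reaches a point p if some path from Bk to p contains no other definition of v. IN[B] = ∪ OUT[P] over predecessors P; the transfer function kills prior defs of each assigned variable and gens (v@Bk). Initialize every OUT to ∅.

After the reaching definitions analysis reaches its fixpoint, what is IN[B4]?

Fixpoint table:
  B0: | IN={} | OUT={e@B0}
  B1: | IN={e@B0} | OUT={e@B0}
  B2: | IN={a@B2, c@B3, d@B3, e@B0, e@B4} | OUT={a@B2, c@B2, d@B3, e@B0, e@B4}
  B3: | IN={a@B2, c@B2, d@B3, e@B0, e@B4} | OUT={a@B2, c@B3, d@B3, e@B0, e@B4}
  B4: | IN={a@B2, c@B3, d@B3, e@B0, e@B4} | OUT={a@B2, c@B3, d@B3, e@B4}
  B5: | IN={a@B2, c@B2, c@B3, d@B3, e@B0, e@B4} | OUT={a@B2, c@B2, c@B3, d@B3, e@B5}

Merge at B4: IN[B4] = OUT[B3] = {a@B2, c@B3, d@B3, e@B0, e@B4}

Answer: {a@B2, c@B3, d@B3, e@B0, e@B4}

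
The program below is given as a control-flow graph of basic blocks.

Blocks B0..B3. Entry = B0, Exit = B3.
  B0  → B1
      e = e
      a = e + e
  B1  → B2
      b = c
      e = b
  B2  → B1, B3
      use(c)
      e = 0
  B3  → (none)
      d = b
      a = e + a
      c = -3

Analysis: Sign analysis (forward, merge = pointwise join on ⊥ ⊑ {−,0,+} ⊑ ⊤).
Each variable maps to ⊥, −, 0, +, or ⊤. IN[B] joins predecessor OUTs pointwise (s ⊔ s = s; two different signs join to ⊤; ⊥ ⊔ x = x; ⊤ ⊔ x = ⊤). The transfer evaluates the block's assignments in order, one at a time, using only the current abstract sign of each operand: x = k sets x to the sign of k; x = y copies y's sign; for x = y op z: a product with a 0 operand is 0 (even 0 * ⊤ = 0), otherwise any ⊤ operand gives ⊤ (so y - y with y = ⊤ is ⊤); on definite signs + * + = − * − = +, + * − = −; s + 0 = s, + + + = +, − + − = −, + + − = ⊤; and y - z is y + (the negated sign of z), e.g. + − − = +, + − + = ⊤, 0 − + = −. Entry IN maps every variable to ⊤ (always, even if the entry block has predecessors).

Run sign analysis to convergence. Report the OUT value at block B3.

Answer: {a: ⊤, b: ⊤, c: -, d: ⊤, e: 0, f: ⊤}

Working:
Fixpoint table:
  B0:   IN=(all ⊤)   OUT=(all ⊤)
  B1:   IN=(all ⊤)   OUT=(all ⊤)
  B2:   IN=(all ⊤)   OUT={e:0; rest ⊤}
  B3:   IN={e:0; rest ⊤}   OUT={c:-, e:0; rest ⊤}

Merge at B3: IN[B3] = OUT[B2] = {a: ⊤, b: ⊤, c: ⊤, d: ⊤, e: 0, f: ⊤}
Applying B3's transfer function to that IN value gives OUT[B3] (row B3 above).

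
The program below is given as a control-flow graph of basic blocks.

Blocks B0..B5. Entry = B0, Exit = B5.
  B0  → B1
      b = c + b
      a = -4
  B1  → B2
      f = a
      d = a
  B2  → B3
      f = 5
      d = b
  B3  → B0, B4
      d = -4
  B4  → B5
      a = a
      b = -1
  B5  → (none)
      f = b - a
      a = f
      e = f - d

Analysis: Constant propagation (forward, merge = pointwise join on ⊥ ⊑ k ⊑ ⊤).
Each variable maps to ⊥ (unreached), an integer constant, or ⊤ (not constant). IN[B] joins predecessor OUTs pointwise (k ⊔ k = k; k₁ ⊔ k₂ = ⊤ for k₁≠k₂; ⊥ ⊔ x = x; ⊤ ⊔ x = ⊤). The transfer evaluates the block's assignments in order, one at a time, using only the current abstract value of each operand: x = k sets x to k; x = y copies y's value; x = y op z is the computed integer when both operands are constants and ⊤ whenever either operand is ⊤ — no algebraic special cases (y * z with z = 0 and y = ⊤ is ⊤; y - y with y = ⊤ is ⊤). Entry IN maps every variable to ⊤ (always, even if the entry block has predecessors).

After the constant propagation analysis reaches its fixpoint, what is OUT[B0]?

Answer: {a: -4, b: ⊤, c: ⊤, d: ⊤, e: ⊤, f: ⊤}

Trace:
Fixpoint table:
  B0:   IN=(all ⊤)   OUT={a:-4; rest ⊤}
  B1:   IN={a:-4; rest ⊤}   OUT={a:-4, d:-4, f:-4; rest ⊤}
  B2:   IN={a:-4, d:-4, f:-4; rest ⊤}   OUT={a:-4, f:5; rest ⊤}
  B3:   IN={a:-4, f:5; rest ⊤}   OUT={a:-4, d:-4, f:5; rest ⊤}
  B4:   IN={a:-4, d:-4, f:5; rest ⊤}   OUT={a:-4, b:-1, d:-4, f:5; rest ⊤}
  B5:   IN={a:-4, b:-1, d:-4, f:5; rest ⊤}   OUT={a:3, b:-1, d:-4, e:7, f:3; rest ⊤}

Merge at B0 (entry node, so the boundary value (all ⊤) is joined with the incoming edge(s)): IN[B0] = (all ⊤) ⊔ OUT[B3] = {a: ⊤, b: ⊤, c: ⊤, d: ⊤, e: ⊤, f: ⊤}
Applying B0's transfer function to that IN value gives OUT[B0] (row B0 above).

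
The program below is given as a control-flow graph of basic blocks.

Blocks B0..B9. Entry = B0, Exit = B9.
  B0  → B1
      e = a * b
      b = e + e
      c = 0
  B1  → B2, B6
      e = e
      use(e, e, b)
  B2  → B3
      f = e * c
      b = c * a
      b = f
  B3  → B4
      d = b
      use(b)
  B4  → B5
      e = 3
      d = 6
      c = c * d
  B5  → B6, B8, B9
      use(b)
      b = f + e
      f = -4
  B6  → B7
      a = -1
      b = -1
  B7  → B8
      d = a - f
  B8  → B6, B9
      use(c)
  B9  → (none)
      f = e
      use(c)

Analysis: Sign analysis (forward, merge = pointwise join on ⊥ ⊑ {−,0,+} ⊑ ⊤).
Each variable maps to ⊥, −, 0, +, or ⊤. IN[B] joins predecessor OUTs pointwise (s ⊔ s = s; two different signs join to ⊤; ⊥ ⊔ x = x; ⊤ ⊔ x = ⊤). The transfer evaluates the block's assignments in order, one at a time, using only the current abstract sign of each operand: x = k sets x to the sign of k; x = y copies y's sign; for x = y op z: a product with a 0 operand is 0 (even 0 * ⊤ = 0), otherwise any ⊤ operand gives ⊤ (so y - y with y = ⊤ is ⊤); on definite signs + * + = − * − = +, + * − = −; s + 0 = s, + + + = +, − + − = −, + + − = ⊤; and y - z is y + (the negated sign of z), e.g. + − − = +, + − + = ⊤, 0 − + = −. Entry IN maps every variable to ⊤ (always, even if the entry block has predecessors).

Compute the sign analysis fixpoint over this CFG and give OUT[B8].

Fixpoint table:
  B0:  IN=(all ⊤)  OUT={c:0; rest ⊤}
  B1:  IN={c:0; rest ⊤}  OUT={c:0; rest ⊤}
  B2:  IN={c:0; rest ⊤}  OUT={b:0, c:0, f:0; rest ⊤}
  B3:  IN={b:0, c:0, f:0; rest ⊤}  OUT={b:0, c:0, d:0, f:0; rest ⊤}
  B4:  IN={b:0, c:0, d:0, f:0; rest ⊤}  OUT={b:0, c:0, d:+, e:+, f:0; rest ⊤}
  B5:  IN={b:0, c:0, d:+, e:+, f:0; rest ⊤}  OUT={b:+, c:0, d:+, e:+, f:-; rest ⊤}
  B6:  IN={c:0; rest ⊤}  OUT={a:-, b:-, c:0; rest ⊤}
  B7:  IN={a:-, b:-, c:0; rest ⊤}  OUT={a:-, b:-, c:0; rest ⊤}
  B8:  IN={c:0; rest ⊤}  OUT={c:0; rest ⊤}
  B9:  IN={c:0; rest ⊤}  OUT={c:0; rest ⊤}

Merge at B8: IN[B8] = OUT[B5] ⊔ OUT[B7] = {a: ⊤, b: ⊤, c: 0, d: ⊤, e: ⊤, f: ⊤}
Applying B8's transfer function to that IN value gives OUT[B8] (row B8 above).

Answer: {a: ⊤, b: ⊤, c: 0, d: ⊤, e: ⊤, f: ⊤}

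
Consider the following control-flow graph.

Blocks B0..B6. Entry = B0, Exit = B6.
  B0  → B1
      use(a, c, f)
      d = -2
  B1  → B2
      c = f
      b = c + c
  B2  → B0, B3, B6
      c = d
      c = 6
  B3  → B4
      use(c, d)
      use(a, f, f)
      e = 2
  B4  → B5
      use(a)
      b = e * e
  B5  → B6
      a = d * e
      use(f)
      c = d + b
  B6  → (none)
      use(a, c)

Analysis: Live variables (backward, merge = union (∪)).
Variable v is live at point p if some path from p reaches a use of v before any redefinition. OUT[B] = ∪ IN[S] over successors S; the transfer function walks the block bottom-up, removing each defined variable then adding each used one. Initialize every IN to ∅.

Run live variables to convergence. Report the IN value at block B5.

Per-block solution:
  B0:   IN={a, c, f}   OUT={a, d, f}
  B1:   IN={a, d, f}   OUT={a, d, f}
  B2:   IN={a, d, f}   OUT={a, c, d, f}
  B3:   IN={a, c, d, f}   OUT={a, d, e, f}
  B4:   IN={a, d, e, f}   OUT={b, d, e, f}
  B5:   IN={b, d, e, f}   OUT={a, c}
  B6:   IN={a, c}   OUT={}

Merge at B5: OUT[B5] = IN[B6] = {a, c}
Applying B5's transfer function to that OUT value gives IN[B5] (row B5 above).

Answer: {b, d, e, f}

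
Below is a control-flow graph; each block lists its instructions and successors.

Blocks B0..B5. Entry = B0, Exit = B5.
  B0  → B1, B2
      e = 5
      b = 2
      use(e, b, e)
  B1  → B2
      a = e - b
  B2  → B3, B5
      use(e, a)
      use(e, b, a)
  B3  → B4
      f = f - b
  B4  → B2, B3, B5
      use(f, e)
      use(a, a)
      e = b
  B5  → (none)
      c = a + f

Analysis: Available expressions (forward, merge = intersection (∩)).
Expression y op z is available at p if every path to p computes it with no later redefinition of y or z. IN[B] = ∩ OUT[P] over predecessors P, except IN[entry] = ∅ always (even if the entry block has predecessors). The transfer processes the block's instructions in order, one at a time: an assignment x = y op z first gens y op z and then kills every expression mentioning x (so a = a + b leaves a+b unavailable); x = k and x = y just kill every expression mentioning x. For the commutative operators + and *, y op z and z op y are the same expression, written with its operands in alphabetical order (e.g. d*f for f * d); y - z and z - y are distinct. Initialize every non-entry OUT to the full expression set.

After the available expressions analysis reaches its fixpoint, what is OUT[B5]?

Per-block solution:
  B0:   IN={}   OUT={}
  B1:   IN={}   OUT={e-b}
  B2:   IN={}   OUT={}
  B3:   IN={}   OUT={}
  B4:   IN={}   OUT={}
  B5:   IN={}   OUT={a+f}

Merge at B5: IN[B5] = OUT[B2] ∩ OUT[B4] = {}
Applying B5's transfer function to that IN value gives OUT[B5] (row B5 above).

Answer: {a+f}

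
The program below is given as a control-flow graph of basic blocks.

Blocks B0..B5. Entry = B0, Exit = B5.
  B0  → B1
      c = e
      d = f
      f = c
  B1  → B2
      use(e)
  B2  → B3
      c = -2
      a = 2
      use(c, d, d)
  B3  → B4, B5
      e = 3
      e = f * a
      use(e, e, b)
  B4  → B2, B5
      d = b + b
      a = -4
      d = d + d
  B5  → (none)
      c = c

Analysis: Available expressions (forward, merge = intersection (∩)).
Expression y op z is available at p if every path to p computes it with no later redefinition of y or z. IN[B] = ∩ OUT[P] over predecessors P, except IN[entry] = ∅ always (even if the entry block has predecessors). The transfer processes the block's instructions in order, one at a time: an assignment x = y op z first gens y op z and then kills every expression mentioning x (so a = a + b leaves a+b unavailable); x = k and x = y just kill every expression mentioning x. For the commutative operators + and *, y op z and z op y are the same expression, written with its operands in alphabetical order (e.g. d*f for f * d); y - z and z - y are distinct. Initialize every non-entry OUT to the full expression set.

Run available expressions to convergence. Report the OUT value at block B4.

Fixpoint table:
  B0:   IN={}   OUT={}
  B1:   IN={}   OUT={}
  B2:   IN={}   OUT={}
  B3:   IN={}   OUT={a*f}
  B4:   IN={a*f}   OUT={b+b}
  B5:   IN={}   OUT={}

Merge at B4: IN[B4] = OUT[B3] = {a*f}
Applying B4's transfer function to that IN value gives OUT[B4] (row B4 above).

Answer: {b+b}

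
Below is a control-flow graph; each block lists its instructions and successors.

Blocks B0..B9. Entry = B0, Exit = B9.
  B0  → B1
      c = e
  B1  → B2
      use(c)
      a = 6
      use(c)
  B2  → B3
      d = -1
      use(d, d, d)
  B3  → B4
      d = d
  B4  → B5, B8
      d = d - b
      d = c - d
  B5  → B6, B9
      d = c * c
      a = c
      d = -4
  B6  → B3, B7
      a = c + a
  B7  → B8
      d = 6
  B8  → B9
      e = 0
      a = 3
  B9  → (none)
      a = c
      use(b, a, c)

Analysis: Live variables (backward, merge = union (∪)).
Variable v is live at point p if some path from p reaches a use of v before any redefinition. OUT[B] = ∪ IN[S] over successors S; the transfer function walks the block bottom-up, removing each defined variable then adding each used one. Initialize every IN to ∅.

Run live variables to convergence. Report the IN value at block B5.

Answer: {b, c}

Derivation:
Converged values:
  B0:   IN={b, e}   OUT={b, c}
  B1:   IN={b, c}   OUT={b, c}
  B2:   IN={b, c}   OUT={b, c, d}
  B3:   IN={b, c, d}   OUT={b, c, d}
  B4:   IN={b, c, d}   OUT={b, c}
  B5:   IN={b, c}   OUT={a, b, c, d}
  B6:   IN={a, b, c, d}   OUT={b, c, d}
  B7:   IN={b, c}   OUT={b, c}
  B8:   IN={b, c}   OUT={b, c}
  B9:   IN={b, c}   OUT={}

Merge at B5: OUT[B5] = IN[B6] ⊔ IN[B9] = {a, b, c, d}
Applying B5's transfer function to that OUT value gives IN[B5] (row B5 above).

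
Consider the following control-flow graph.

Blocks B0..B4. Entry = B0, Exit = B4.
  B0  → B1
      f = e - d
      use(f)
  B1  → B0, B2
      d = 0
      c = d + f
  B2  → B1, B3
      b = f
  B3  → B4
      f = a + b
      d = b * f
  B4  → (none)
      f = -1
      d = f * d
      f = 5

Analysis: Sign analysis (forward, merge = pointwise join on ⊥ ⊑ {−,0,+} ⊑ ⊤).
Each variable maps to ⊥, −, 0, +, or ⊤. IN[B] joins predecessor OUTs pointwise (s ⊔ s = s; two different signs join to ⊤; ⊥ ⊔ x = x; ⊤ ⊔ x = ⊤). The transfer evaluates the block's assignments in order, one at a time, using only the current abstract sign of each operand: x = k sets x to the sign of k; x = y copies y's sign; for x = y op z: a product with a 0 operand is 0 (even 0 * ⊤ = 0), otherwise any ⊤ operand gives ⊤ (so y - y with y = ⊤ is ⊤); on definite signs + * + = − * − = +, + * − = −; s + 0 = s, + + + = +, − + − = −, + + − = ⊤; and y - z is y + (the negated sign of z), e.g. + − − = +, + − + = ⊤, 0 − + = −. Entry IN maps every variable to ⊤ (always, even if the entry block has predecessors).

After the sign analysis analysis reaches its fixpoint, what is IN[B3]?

Per-block solution:
  B0: | IN=(all ⊤) | OUT=(all ⊤)
  B1: | IN=(all ⊤) | OUT={d:0; rest ⊤}
  B2: | IN={d:0; rest ⊤} | OUT={d:0; rest ⊤}
  B3: | IN={d:0; rest ⊤} | OUT=(all ⊤)
  B4: | IN=(all ⊤) | OUT={f:+; rest ⊤}

Merge at B3: IN[B3] = OUT[B2] = {a: ⊤, b: ⊤, c: ⊤, d: 0, e: ⊤, f: ⊤}

Answer: {a: ⊤, b: ⊤, c: ⊤, d: 0, e: ⊤, f: ⊤}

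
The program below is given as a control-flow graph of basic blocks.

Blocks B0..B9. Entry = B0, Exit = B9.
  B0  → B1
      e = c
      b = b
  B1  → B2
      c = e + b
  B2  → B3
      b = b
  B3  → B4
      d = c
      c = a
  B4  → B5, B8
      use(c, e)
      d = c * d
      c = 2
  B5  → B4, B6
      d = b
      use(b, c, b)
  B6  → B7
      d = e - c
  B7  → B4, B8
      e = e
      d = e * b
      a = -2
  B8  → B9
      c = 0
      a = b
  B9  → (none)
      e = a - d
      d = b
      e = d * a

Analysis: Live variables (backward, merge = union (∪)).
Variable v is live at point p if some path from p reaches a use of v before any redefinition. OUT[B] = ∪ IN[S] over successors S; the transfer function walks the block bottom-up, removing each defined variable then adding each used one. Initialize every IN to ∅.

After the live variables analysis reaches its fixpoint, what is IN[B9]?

Per-block solution:
  B0:  IN={a, b, c}  OUT={a, b, e}
  B1:  IN={a, b, e}  OUT={a, b, c, e}
  B2:  IN={a, b, c, e}  OUT={a, b, c, e}
  B3:  IN={a, b, c, e}  OUT={b, c, d, e}
  B4:  IN={b, c, d, e}  OUT={b, c, d, e}
  B5:  IN={b, c, e}  OUT={b, c, d, e}
  B6:  IN={b, c, e}  OUT={b, c, e}
  B7:  IN={b, c, e}  OUT={b, c, d, e}
  B8:  IN={b, d}  OUT={a, b, d}
  B9:  IN={a, b, d}  OUT={}

B9 is the boundary node: OUT[B9] = {}
Applying B9's transfer function to that OUT value gives IN[B9] (row B9 above).

Answer: {a, b, d}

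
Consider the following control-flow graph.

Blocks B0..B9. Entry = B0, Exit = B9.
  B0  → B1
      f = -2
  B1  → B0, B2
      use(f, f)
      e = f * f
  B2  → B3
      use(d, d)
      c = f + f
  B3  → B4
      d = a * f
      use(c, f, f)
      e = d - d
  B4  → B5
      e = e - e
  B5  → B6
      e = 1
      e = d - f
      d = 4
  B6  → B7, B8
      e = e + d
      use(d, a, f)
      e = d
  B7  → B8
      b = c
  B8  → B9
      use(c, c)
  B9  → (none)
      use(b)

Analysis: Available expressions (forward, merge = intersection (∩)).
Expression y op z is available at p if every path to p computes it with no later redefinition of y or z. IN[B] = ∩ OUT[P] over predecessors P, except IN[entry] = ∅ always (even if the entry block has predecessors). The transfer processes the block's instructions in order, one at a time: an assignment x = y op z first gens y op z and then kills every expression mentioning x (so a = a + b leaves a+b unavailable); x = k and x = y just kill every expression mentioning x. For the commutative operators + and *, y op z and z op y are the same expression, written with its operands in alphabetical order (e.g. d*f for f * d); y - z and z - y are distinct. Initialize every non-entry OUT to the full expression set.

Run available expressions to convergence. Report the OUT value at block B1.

Per-block solution:
  B0:  IN={}  OUT={}
  B1:  IN={}  OUT={f*f}
  B2:  IN={f*f}  OUT={f*f, f+f}
  B3:  IN={f*f, f+f}  OUT={a*f, d-d, f*f, f+f}
  B4:  IN={a*f, d-d, f*f, f+f}  OUT={a*f, d-d, f*f, f+f}
  B5:  IN={a*f, d-d, f*f, f+f}  OUT={a*f, f*f, f+f}
  B6:  IN={a*f, f*f, f+f}  OUT={a*f, f*f, f+f}
  B7:  IN={a*f, f*f, f+f}  OUT={a*f, f*f, f+f}
  B8:  IN={a*f, f*f, f+f}  OUT={a*f, f*f, f+f}
  B9:  IN={a*f, f*f, f+f}  OUT={a*f, f*f, f+f}

Merge at B1: IN[B1] = OUT[B0] = {}
Applying B1's transfer function to that IN value gives OUT[B1] (row B1 above).

Answer: {f*f}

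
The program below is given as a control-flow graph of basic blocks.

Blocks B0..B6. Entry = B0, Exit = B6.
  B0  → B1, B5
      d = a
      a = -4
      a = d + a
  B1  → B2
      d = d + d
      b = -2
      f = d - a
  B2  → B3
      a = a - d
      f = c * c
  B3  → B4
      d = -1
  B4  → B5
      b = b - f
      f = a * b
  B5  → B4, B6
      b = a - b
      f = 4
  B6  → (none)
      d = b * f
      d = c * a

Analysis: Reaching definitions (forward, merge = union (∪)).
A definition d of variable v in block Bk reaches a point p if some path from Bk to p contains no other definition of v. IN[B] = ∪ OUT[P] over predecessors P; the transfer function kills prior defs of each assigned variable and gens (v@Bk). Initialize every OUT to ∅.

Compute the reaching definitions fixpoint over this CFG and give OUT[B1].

Converged values:
  B0:  IN={}  OUT={a@B0, d@B0}
  B1:  IN={a@B0, d@B0}  OUT={a@B0, b@B1, d@B1, f@B1}
  B2:  IN={a@B0, b@B1, d@B1, f@B1}  OUT={a@B2, b@B1, d@B1, f@B2}
  B3:  IN={a@B2, b@B1, d@B1, f@B2}  OUT={a@B2, b@B1, d@B3, f@B2}
  B4:  IN={a@B0, a@B2, b@B1, b@B5, d@B0, d@B3, f@B2, f@B5}  OUT={a@B0, a@B2, b@B4, d@B0, d@B3, f@B4}
  B5:  IN={a@B0, a@B2, b@B4, d@B0, d@B3, f@B4}  OUT={a@B0, a@B2, b@B5, d@B0, d@B3, f@B5}
  B6:  IN={a@B0, a@B2, b@B5, d@B0, d@B3, f@B5}  OUT={a@B0, a@B2, b@B5, d@B6, f@B5}

Merge at B1: IN[B1] = OUT[B0] = {a@B0, d@B0}
Applying B1's transfer function to that IN value gives OUT[B1] (row B1 above).

Answer: {a@B0, b@B1, d@B1, f@B1}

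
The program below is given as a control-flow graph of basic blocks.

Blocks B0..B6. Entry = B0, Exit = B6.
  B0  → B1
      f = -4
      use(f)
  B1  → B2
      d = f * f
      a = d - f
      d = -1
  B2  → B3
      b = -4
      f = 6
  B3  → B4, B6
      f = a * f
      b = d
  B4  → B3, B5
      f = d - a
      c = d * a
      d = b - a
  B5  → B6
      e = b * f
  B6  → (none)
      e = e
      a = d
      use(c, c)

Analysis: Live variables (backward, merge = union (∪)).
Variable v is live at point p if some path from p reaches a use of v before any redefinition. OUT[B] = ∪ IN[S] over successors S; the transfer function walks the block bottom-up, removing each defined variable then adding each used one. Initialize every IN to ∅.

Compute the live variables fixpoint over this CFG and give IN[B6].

Converged values:
  B0: | IN={c, e} | OUT={c, e, f}
  B1: | IN={c, e, f} | OUT={a, c, d, e}
  B2: | IN={a, c, d, e} | OUT={a, c, d, e, f}
  B3: | IN={a, c, d, e, f} | OUT={a, b, c, d, e}
  B4: | IN={a, b, d, e} | OUT={a, b, c, d, e, f}
  B5: | IN={b, c, d, f} | OUT={c, d, e}
  B6: | IN={c, d, e} | OUT={}

B6 is the boundary node: OUT[B6] = {}
Applying B6's transfer function to that OUT value gives IN[B6] (row B6 above).

Answer: {c, d, e}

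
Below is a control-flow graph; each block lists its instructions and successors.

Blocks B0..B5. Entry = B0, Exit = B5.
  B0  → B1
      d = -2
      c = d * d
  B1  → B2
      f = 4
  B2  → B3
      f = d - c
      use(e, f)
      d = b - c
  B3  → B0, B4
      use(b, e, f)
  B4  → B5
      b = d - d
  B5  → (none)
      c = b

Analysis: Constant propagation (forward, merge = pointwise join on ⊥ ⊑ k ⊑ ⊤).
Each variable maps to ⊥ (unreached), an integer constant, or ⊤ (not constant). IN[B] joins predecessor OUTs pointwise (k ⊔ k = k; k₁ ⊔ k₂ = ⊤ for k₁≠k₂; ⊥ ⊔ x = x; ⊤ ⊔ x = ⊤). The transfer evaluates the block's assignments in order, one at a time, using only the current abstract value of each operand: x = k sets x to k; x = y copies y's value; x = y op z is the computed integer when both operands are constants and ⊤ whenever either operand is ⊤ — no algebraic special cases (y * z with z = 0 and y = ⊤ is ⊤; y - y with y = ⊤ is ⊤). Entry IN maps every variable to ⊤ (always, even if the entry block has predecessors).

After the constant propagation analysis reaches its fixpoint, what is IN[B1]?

Converged values:
  B0:  IN=(all ⊤)  OUT={c:4, d:-2; rest ⊤}
  B1:  IN={c:4, d:-2; rest ⊤}  OUT={c:4, d:-2, f:4; rest ⊤}
  B2:  IN={c:4, d:-2, f:4; rest ⊤}  OUT={c:4, f:-6; rest ⊤}
  B3:  IN={c:4, f:-6; rest ⊤}  OUT={c:4, f:-6; rest ⊤}
  B4:  IN={c:4, f:-6; rest ⊤}  OUT={c:4, f:-6; rest ⊤}
  B5:  IN={c:4, f:-6; rest ⊤}  OUT={f:-6; rest ⊤}

Merge at B1: IN[B1] = OUT[B0] = {a: ⊤, b: ⊤, c: 4, d: -2, e: ⊤, f: ⊤}

Answer: {a: ⊤, b: ⊤, c: 4, d: -2, e: ⊤, f: ⊤}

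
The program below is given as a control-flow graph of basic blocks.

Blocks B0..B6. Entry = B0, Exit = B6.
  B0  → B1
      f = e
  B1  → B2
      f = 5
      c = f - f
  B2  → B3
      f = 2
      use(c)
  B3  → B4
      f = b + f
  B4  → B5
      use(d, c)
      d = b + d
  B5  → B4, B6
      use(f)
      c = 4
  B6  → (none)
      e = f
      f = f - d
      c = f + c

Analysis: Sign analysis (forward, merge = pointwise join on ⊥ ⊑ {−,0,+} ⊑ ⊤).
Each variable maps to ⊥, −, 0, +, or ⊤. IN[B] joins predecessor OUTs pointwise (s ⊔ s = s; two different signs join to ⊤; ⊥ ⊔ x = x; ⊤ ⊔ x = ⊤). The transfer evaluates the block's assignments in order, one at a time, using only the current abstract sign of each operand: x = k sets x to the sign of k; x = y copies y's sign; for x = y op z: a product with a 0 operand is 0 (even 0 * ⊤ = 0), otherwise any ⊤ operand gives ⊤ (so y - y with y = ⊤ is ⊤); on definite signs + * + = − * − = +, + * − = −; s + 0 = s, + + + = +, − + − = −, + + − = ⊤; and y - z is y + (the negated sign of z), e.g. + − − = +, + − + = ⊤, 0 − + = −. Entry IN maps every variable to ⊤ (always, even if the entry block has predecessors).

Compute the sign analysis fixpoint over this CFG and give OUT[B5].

Per-block solution:
  B0:   IN=(all ⊤)   OUT=(all ⊤)
  B1:   IN=(all ⊤)   OUT={f:+; rest ⊤}
  B2:   IN={f:+; rest ⊤}   OUT={f:+; rest ⊤}
  B3:   IN={f:+; rest ⊤}   OUT=(all ⊤)
  B4:   IN=(all ⊤)   OUT=(all ⊤)
  B5:   IN=(all ⊤)   OUT={c:+; rest ⊤}
  B6:   IN={c:+; rest ⊤}   OUT=(all ⊤)

Merge at B5: IN[B5] = OUT[B4] = {a: ⊤, b: ⊤, c: ⊤, d: ⊤, e: ⊤, f: ⊤}
Applying B5's transfer function to that IN value gives OUT[B5] (row B5 above).

Answer: {a: ⊤, b: ⊤, c: +, d: ⊤, e: ⊤, f: ⊤}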